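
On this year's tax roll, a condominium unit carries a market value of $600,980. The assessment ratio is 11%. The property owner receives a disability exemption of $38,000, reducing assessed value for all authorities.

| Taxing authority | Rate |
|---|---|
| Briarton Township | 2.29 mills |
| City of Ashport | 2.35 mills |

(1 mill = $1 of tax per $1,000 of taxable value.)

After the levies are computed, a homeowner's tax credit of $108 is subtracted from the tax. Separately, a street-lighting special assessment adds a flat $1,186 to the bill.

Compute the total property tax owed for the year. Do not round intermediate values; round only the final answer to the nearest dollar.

$1,208

Assessed value = $600,980 × 0.11 = $66,107.8
Taxable value = $66,107.8 − $38,000 = $28,107.8
Briarton Township: $28,107.8 × 0.00229 = $64.366862
City of Ashport: $28,107.8 × 0.00235 = $66.05333
Levies subtotal = $130.420192
After credit = $130.420192 − $108 = $22.420192
Total = $22.420192 + $1,186 = $1,208.420192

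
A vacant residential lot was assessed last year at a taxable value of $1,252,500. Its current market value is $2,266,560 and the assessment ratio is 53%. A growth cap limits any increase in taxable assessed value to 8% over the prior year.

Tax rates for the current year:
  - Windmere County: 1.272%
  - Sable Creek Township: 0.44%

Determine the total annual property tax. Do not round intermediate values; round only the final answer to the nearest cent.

$20,565.86

Uncapped assessed value = $2,266,560 × 0.53 = $1,201,276.8
Cap limit = $1,252,500 × 1.08 = $1,352,700
Taxable assessed value = min($1,201,276.8, $1,352,700) = $1,201,276.8 (cap does not bind)
Windmere County: $1,201,276.8 × 0.01272 = $15,280.240896
Sable Creek Township: $1,201,276.8 × 0.0044 = $5,285.61792
Total = $20,565.858816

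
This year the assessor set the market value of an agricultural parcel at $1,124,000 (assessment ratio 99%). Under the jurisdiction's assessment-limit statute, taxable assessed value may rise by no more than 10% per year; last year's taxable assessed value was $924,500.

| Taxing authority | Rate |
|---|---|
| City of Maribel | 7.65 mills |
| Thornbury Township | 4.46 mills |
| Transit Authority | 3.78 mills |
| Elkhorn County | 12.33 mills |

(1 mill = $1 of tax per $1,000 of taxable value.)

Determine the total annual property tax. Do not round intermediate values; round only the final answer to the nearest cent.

Uncapped assessed value = $1,124,000 × 0.99 = $1,112,760
Cap limit = $924,500 × 1.1 = $1,016,950
Taxable assessed value = min($1,112,760, $1,016,950) = $1,016,950 (cap binds)
City of Maribel: $1,016,950 × 0.00765 = $7,779.6675
Thornbury Township: $1,016,950 × 0.00446 = $4,535.597
Transit Authority: $1,016,950 × 0.00378 = $3,844.071
Elkhorn County: $1,016,950 × 0.01233 = $12,538.9935
Total = $28,698.329

$28,698.33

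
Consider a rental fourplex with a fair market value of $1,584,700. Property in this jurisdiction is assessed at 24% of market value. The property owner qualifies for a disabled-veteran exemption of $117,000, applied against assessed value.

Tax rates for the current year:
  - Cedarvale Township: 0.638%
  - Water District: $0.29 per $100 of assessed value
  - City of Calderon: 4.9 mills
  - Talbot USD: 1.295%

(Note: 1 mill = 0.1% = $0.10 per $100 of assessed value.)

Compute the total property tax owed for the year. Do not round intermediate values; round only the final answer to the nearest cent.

Assessed value = $1,584,700 × 0.24 = $380,328
Taxable value = $380,328 − $117,000 = $263,328
Cedarvale Township: $263,328 × 0.00638 = $1,680.03264
Water District: $263,328 × 0.0029 = $763.6512
City of Calderon: $263,328 × 0.0049 = $1,290.3072
Talbot USD: $263,328 × 0.01295 = $3,410.0976
Total = $7,144.08864

$7,144.09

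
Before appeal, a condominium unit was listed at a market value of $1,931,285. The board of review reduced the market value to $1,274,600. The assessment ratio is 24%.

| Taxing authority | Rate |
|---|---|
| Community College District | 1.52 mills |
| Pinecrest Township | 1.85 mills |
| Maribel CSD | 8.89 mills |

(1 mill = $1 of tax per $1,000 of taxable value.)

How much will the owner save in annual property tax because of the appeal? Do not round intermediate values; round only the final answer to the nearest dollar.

$1,932

Old assessed value = $1,931,285 × 0.24 = $463,508.4
New assessed value = $1,274,600 × 0.24 = $305,904
Combined rate = 0.00152 + 0.00185 + 0.00889 = 0.01226
Old tax = $463,508.4 × 0.01226 = $5,682.612984
New tax = $305,904 × 0.01226 = $3,750.38304
Reduction = $5,682.612984 − $3,750.38304 = $1,932.229944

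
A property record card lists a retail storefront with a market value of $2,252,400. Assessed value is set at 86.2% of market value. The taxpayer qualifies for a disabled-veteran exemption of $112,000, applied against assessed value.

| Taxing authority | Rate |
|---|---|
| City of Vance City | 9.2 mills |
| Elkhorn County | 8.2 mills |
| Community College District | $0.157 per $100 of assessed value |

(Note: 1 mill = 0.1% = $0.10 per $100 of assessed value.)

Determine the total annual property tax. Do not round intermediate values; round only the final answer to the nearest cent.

Assessed value = $2,252,400 × 0.862 = $1,941,568.8
Taxable value = $1,941,568.8 − $112,000 = $1,829,568.8
City of Vance City: $1,829,568.8 × 0.0092 = $16,832.03296
Elkhorn County: $1,829,568.8 × 0.0082 = $15,002.46416
Community College District: $1,829,568.8 × 0.00157 = $2,872.423016
Total = $34,706.920136

$34,706.92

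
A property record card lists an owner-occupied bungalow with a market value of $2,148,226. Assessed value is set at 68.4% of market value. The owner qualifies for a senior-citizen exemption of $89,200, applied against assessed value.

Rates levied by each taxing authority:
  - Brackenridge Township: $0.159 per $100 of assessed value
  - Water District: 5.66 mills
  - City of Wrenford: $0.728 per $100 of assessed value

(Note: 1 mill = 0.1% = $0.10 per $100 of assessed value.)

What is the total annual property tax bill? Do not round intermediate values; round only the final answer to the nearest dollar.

Assessed value = $2,148,226 × 0.684 = $1,469,386.584
Taxable value = $1,469,386.584 − $89,200 = $1,380,186.584
Brackenridge Township: $1,380,186.584 × 0.00159 = $2,194.49666856
Water District: $1,380,186.584 × 0.00566 = $7,811.85606544
City of Wrenford: $1,380,186.584 × 0.00728 = $10,047.75833152
Total = $20,054.11106552

$20,054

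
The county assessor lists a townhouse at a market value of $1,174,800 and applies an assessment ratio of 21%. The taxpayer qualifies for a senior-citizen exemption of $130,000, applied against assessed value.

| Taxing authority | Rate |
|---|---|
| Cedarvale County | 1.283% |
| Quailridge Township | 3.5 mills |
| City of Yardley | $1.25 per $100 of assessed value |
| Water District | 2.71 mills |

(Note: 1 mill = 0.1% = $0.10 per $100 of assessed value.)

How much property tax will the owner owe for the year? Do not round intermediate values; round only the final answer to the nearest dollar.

$3,681

Assessed value = $1,174,800 × 0.21 = $246,708
Taxable value = $246,708 − $130,000 = $116,708
Cedarvale County: $116,708 × 0.01283 = $1,497.36364
Quailridge Township: $116,708 × 0.0035 = $408.478
City of Yardley: $116,708 × 0.0125 = $1,458.85
Water District: $116,708 × 0.00271 = $316.27868
Total = $3,680.97032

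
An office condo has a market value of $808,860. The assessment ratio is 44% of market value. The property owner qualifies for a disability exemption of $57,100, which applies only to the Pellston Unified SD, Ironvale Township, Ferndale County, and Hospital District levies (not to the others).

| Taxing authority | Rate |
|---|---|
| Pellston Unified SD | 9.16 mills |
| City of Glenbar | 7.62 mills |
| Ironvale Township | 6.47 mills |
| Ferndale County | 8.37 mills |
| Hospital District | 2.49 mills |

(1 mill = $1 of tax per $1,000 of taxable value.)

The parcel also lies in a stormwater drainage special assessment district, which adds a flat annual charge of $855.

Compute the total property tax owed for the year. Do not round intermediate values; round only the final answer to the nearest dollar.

Assessed value = $808,860 × 0.44 = $355,898.4
Pellston Unified SD: ($355,898.4 − $57,100) × 0.00916 = $298,798.4 × 0.00916 = $2,736.993344
City of Glenbar: $355,898.4 × 0.00762 = $2,711.945808
Ironvale Township: ($355,898.4 − $57,100) × 0.00647 = $298,798.4 × 0.00647 = $1,933.225648
Ferndale County: ($355,898.4 − $57,100) × 0.00837 = $298,798.4 × 0.00837 = $2,500.942608
Hospital District: ($355,898.4 − $57,100) × 0.00249 = $298,798.4 × 0.00249 = $744.008016
Levies subtotal = $10,627.115424
Total = $10,627.115424 + $855 = $11,482.115424

$11,482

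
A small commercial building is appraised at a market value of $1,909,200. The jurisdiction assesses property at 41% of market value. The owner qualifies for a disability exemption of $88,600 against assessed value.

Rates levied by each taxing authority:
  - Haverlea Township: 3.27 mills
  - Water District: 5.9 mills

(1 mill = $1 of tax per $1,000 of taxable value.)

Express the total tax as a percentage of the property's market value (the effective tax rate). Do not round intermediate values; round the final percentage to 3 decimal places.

Assessed value = $1,909,200 × 0.41 = $782,772
Taxable value = $782,772 − $88,600 = $694,172
Haverlea Township: $694,172 × 0.00327 = $2,269.94244
Water District: $694,172 × 0.0059 = $4,095.6148
Total tax = $6,365.55724
Effective rate = $6,365.55724 ÷ $1,909,200 = 0.333% of market value

0.333%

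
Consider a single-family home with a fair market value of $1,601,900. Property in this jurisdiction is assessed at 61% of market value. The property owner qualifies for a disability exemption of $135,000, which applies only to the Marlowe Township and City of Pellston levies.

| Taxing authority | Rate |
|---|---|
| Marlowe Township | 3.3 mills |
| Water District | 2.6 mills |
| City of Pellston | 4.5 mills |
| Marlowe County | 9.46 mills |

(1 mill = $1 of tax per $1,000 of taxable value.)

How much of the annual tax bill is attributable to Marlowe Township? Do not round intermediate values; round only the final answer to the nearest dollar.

Assessed value = $1,601,900 × 0.61 = $977,159
Marlowe Township taxable value = $977,159 − $135,000 = $842,159
Marlowe Township levy = $842,159 × 0.0033 = $2,779.1247

$2,779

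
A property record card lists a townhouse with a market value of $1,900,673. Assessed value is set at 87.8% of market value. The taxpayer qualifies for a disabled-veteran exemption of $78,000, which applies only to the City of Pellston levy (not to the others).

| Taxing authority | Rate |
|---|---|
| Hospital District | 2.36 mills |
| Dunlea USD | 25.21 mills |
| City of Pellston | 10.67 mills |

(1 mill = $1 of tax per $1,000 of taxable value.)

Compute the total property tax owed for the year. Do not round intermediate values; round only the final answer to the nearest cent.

$62,982.30

Assessed value = $1,900,673 × 0.878 = $1,668,790.894
Hospital District: $1,668,790.894 × 0.00236 = $3,938.34650984
Dunlea USD: $1,668,790.894 × 0.02521 = $42,070.21843774
City of Pellston: ($1,668,790.894 − $78,000) × 0.01067 = $1,590,790.894 × 0.01067 = $16,973.73883898
Total = $62,982.30378656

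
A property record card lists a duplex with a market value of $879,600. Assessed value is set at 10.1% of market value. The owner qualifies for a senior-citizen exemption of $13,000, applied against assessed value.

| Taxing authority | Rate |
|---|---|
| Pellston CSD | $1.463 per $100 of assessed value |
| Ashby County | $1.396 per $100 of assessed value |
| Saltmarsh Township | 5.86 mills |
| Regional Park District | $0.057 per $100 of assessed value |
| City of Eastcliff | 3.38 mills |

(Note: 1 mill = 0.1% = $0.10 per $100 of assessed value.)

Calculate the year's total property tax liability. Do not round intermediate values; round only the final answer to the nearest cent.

Assessed value = $879,600 × 0.101 = $88,839.6
Taxable value = $88,839.6 − $13,000 = $75,839.6
Pellston CSD: $75,839.6 × 0.01463 = $1,109.533348
Ashby County: $75,839.6 × 0.01396 = $1,058.720816
Saltmarsh Township: $75,839.6 × 0.00586 = $444.420056
Regional Park District: $75,839.6 × 0.00057 = $43.228572
City of Eastcliff: $75,839.6 × 0.00338 = $256.337848
Total = $2,912.24064

$2,912.24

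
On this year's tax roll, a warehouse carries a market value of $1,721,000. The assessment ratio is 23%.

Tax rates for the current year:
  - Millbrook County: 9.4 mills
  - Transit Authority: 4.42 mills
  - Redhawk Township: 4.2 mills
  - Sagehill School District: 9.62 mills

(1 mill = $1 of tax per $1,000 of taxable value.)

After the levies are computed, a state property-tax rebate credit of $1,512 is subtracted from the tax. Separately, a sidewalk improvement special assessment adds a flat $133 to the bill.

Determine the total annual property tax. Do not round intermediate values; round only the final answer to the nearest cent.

$9,561.74

Assessed value = $1,721,000 × 0.23 = $395,830
Millbrook County: $395,830 × 0.0094 = $3,720.802
Transit Authority: $395,830 × 0.00442 = $1,749.5686
Redhawk Township: $395,830 × 0.0042 = $1,662.486
Sagehill School District: $395,830 × 0.00962 = $3,807.8846
Levies subtotal = $10,940.7412
After credit = $10,940.7412 − $1,512 = $9,428.7412
Total = $9,428.7412 + $133 = $9,561.7412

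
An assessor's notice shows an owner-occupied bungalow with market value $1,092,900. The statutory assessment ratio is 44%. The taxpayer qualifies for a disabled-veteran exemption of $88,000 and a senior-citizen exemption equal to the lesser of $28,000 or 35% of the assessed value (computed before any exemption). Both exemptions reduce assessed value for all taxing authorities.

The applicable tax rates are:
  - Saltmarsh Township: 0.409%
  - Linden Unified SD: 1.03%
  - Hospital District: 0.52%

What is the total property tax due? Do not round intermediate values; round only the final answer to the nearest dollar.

$7,148

Assessed value = $1,092,900 × 0.44 = $480,876
Senior-citizen exemption = min($28,000, 35% × $480,876) = min($28,000, $168,306.6) = $28,000 (dollar cap binds)
Taxable value = $480,876 − $88,000 − $28,000 = $364,876
Saltmarsh Township: $364,876 × 0.00409 = $1,492.34284
Linden Unified SD: $364,876 × 0.0103 = $3,758.2228
Hospital District: $364,876 × 0.0052 = $1,897.3552
Total = $7,147.92084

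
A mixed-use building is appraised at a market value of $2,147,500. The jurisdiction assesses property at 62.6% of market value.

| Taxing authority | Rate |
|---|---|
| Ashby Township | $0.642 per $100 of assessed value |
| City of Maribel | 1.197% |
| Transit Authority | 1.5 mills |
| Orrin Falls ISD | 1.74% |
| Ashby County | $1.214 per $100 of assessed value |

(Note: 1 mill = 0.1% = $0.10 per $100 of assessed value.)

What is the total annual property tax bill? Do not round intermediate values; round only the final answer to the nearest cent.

Assessed value = $2,147,500 × 0.626 = $1,344,335
Ashby Township: $1,344,335 × 0.00642 = $8,630.6307
City of Maribel: $1,344,335 × 0.01197 = $16,091.68995
Transit Authority: $1,344,335 × 0.0015 = $2,016.5025
Orrin Falls ISD: $1,344,335 × 0.0174 = $23,391.429
Ashby County: $1,344,335 × 0.01214 = $16,320.2269
Total = $66,450.47905

$66,450.48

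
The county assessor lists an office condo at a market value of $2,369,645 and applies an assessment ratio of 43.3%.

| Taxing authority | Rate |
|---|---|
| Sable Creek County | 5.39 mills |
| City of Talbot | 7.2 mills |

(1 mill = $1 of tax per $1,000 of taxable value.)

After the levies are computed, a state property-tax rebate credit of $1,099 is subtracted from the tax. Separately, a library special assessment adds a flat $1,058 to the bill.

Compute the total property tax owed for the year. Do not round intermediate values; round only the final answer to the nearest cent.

Assessed value = $2,369,645 × 0.433 = $1,026,056.285
Sable Creek County: $1,026,056.285 × 0.00539 = $5,530.44337615
City of Talbot: $1,026,056.285 × 0.0072 = $7,387.605252
Levies subtotal = $12,918.04862815
After credit = $12,918.04862815 − $1,099 = $11,819.04862815
Total = $11,819.04862815 + $1,058 = $12,877.04862815

$12,877.05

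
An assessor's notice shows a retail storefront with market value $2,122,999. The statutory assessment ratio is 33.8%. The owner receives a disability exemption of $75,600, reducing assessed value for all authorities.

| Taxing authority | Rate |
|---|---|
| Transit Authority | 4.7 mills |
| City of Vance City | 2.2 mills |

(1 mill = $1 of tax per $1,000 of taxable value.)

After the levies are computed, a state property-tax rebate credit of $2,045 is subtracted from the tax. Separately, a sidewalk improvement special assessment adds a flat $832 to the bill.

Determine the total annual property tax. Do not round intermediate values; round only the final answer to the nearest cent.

$3,216.62

Assessed value = $2,122,999 × 0.338 = $717,573.662
Taxable value = $717,573.662 − $75,600 = $641,973.662
Transit Authority: $641,973.662 × 0.0047 = $3,017.2762114
City of Vance City: $641,973.662 × 0.0022 = $1,412.3420564
Levies subtotal = $4,429.6182678
After credit = $4,429.6182678 − $2,045 = $2,384.6182678
Total = $2,384.6182678 + $832 = $3,216.6182678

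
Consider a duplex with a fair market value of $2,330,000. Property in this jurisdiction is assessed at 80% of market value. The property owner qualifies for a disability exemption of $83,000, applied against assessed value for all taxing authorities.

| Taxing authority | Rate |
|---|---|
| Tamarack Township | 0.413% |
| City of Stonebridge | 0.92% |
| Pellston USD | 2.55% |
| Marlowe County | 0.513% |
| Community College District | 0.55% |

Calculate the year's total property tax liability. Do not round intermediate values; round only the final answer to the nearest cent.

Assessed value = $2,330,000 × 0.8 = $1,864,000
Taxable value = $1,864,000 − $83,000 = $1,781,000
Tamarack Township: $1,781,000 × 0.00413 = $7,355.53
City of Stonebridge: $1,781,000 × 0.0092 = $16,385.2
Pellston USD: $1,781,000 × 0.0255 = $45,415.5
Marlowe County: $1,781,000 × 0.00513 = $9,136.53
Community College District: $1,781,000 × 0.0055 = $9,795.5
Total = $7,355.53 + $16,385.2 + $45,415.5 + $9,136.53 + $9,795.5 = $88,088.26

$88,088.26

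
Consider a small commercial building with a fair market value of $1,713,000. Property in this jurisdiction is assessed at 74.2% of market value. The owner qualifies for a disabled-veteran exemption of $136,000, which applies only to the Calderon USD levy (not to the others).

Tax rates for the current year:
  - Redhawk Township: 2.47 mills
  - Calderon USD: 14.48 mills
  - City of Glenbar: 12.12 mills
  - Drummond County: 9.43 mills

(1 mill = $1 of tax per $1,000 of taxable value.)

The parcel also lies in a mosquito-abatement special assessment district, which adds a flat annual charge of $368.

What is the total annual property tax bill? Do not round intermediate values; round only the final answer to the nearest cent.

$47,333.99

Assessed value = $1,713,000 × 0.742 = $1,271,046
Redhawk Township: $1,271,046 × 0.00247 = $3,139.48362
Calderon USD: ($1,271,046 − $136,000) × 0.01448 = $1,135,046 × 0.01448 = $16,435.46608
City of Glenbar: $1,271,046 × 0.01212 = $15,405.07752
Drummond County: $1,271,046 × 0.00943 = $11,985.96378
Levies subtotal = $46,965.991
Total = $46,965.991 + $368 = $47,333.991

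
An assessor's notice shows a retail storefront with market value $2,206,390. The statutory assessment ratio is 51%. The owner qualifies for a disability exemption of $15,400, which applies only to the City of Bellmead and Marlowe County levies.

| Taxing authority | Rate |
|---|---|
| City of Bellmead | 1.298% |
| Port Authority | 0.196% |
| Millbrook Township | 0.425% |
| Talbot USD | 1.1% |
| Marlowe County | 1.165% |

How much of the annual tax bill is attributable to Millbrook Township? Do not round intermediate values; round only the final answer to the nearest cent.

$4,782.35

Assessed value = $2,206,390 × 0.51 = $1,125,258.9
Millbrook Township taxable value = $1,125,258.9 (exemption does not apply)
Millbrook Township levy = $1,125,258.9 × 0.00425 = $4,782.350325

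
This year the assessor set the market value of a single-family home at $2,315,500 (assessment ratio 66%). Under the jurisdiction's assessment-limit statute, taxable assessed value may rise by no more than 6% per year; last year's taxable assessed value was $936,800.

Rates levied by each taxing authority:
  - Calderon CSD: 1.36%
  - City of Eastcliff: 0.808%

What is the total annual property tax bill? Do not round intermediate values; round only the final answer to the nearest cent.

$21,528.41

Uncapped assessed value = $2,315,500 × 0.66 = $1,528,230
Cap limit = $936,800 × 1.06 = $993,008
Taxable assessed value = min($1,528,230, $993,008) = $993,008 (cap binds)
Calderon CSD: $993,008 × 0.0136 = $13,504.9088
City of Eastcliff: $993,008 × 0.00808 = $8,023.50464
Total = $21,528.41344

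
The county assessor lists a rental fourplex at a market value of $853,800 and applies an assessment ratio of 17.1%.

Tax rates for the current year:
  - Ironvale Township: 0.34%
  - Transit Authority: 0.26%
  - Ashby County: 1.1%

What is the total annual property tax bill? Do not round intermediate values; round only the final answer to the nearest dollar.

$2,482

Assessed value = $853,800 × 0.171 = $145,999.8
Ironvale Township: $145,999.8 × 0.0034 = $496.39932
Transit Authority: $145,999.8 × 0.0026 = $379.59948
Ashby County: $145,999.8 × 0.011 = $1,605.9978
Total = $496.39932 + $379.59948 + $1,605.9978 = $2,481.9966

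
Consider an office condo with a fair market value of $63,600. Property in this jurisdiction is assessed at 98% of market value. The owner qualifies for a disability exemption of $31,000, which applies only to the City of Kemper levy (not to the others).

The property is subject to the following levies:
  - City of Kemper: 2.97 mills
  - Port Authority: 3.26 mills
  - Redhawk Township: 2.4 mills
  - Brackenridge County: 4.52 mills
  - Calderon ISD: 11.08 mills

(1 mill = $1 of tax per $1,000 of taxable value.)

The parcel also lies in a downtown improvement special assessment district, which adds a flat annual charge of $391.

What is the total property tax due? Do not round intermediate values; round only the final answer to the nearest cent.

Assessed value = $63,600 × 0.98 = $62,328
City of Kemper: ($62,328 − $31,000) × 0.00297 = $31,328 × 0.00297 = $93.04416
Port Authority: $62,328 × 0.00326 = $203.18928
Redhawk Township: $62,328 × 0.0024 = $149.5872
Brackenridge County: $62,328 × 0.00452 = $281.72256
Calderon ISD: $62,328 × 0.01108 = $690.59424
Levies subtotal = $1,418.13744
Total = $1,418.13744 + $391 = $1,809.13744

$1,809.14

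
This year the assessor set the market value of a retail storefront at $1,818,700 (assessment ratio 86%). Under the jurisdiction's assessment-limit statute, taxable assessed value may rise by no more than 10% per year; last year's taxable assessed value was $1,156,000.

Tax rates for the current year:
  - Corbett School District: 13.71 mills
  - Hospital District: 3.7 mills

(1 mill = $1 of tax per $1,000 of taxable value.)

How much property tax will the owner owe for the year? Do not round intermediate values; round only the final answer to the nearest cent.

Uncapped assessed value = $1,818,700 × 0.86 = $1,564,082
Cap limit = $1,156,000 × 1.1 = $1,271,600
Taxable assessed value = min($1,564,082, $1,271,600) = $1,271,600 (cap binds)
Corbett School District: $1,271,600 × 0.01371 = $17,433.636
Hospital District: $1,271,600 × 0.0037 = $4,704.92
Total = $22,138.556

$22,138.56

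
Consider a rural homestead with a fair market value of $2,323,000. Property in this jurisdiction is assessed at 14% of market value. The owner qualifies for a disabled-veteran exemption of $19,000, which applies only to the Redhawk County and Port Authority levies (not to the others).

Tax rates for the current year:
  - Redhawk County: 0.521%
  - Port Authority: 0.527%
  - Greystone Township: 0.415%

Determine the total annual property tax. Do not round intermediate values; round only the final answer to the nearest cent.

Assessed value = $2,323,000 × 0.14 = $325,220
Redhawk County: ($325,220 − $19,000) × 0.00521 = $306,220 × 0.00521 = $1,595.4062
Port Authority: ($325,220 − $19,000) × 0.00527 = $306,220 × 0.00527 = $1,613.7794
Greystone Township: $325,220 × 0.00415 = $1,349.663
Total = $4,558.8486

$4,558.85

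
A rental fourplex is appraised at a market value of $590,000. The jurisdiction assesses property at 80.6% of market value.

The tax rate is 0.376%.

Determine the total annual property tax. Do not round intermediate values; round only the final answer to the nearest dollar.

$1,788

Assessed value = $590,000 × 0.806 = $475,540
Tax = $475,540 × 0.00376 = $1,788.0304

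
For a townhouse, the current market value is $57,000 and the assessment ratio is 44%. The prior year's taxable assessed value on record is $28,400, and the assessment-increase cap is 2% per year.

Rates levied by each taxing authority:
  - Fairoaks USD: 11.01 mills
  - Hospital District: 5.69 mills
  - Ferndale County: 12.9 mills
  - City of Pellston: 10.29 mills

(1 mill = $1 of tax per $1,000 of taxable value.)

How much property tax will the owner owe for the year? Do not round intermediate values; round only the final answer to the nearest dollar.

$1,000

Uncapped assessed value = $57,000 × 0.44 = $25,080
Cap limit = $28,400 × 1.02 = $28,968
Taxable assessed value = min($25,080, $28,968) = $25,080 (cap does not bind)
Fairoaks USD: $25,080 × 0.01101 = $276.1308
Hospital District: $25,080 × 0.00569 = $142.7052
Ferndale County: $25,080 × 0.0129 = $323.532
City of Pellston: $25,080 × 0.01029 = $258.0732
Total = $1,000.4412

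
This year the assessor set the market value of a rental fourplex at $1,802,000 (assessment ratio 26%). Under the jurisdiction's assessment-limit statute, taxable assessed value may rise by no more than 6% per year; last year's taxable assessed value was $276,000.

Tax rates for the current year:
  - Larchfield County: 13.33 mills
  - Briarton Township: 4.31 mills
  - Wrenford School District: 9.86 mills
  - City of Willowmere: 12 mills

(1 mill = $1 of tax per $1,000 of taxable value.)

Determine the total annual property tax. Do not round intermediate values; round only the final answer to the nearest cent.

$11,556.12

Uncapped assessed value = $1,802,000 × 0.26 = $468,520
Cap limit = $276,000 × 1.06 = $292,560
Taxable assessed value = min($468,520, $292,560) = $292,560 (cap binds)
Larchfield County: $292,560 × 0.01333 = $3,899.8248
Briarton Township: $292,560 × 0.00431 = $1,260.9336
Wrenford School District: $292,560 × 0.00986 = $2,884.6416
City of Willowmere: $292,560 × 0.012 = $3,510.72
Total = $11,556.12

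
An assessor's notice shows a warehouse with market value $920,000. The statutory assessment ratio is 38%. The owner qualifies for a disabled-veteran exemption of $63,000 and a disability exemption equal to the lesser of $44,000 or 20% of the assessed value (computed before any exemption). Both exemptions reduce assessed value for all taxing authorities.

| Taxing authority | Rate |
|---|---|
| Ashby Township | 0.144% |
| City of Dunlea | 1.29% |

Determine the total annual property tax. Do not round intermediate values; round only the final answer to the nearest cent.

$3,478.88

Assessed value = $920,000 × 0.38 = $349,600
Disability exemption = min($44,000, 20% × $349,600) = min($44,000, $69,920) = $44,000 (dollar cap binds)
Taxable value = $349,600 − $63,000 − $44,000 = $242,600
Ashby Township: $242,600 × 0.00144 = $349.344
City of Dunlea: $242,600 × 0.0129 = $3,129.54
Total = $3,478.884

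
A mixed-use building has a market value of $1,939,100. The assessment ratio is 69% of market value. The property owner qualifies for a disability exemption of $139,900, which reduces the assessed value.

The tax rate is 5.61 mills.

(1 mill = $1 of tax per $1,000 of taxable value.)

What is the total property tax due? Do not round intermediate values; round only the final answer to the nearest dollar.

$6,721

Assessed value = $1,939,100 × 0.69 = $1,337,979
Taxable value = $1,337,979 − $139,900 = $1,198,079
Tax = $1,198,079 × 0.00561 = $6,721.22319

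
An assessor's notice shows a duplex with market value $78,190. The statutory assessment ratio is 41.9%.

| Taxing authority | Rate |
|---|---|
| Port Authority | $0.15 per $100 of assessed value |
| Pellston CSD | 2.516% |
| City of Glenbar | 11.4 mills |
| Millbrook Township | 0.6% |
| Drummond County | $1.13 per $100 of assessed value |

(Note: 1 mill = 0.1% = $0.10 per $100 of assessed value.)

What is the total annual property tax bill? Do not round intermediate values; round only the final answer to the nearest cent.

$1,813.68

Assessed value = $78,190 × 0.419 = $32,761.61
Port Authority: $32,761.61 × 0.0015 = $49.142415
Pellston CSD: $32,761.61 × 0.02516 = $824.2821076
City of Glenbar: $32,761.61 × 0.0114 = $373.482354
Millbrook Township: $32,761.61 × 0.006 = $196.56966
Drummond County: $32,761.61 × 0.0113 = $370.206193
Total = $1,813.6827296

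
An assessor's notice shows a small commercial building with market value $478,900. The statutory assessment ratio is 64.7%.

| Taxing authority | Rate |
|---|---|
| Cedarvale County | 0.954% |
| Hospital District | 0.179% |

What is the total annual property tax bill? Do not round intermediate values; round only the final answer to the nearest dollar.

Assessed value = $478,900 × 0.647 = $309,848.3
Cedarvale County: $309,848.3 × 0.00954 = $2,955.952782
Hospital District: $309,848.3 × 0.00179 = $554.628457
Total = $2,955.952782 + $554.628457 = $3,510.581239

$3,511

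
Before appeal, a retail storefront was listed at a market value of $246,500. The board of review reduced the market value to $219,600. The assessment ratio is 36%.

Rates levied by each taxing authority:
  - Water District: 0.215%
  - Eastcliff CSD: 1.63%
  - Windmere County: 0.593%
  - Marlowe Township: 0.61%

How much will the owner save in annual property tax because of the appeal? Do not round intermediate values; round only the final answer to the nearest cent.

Old assessed value = $246,500 × 0.36 = $88,740
New assessed value = $219,600 × 0.36 = $79,056
Combined rate = 0.00215 + 0.0163 + 0.00593 + 0.0061 = 0.03048
Old tax = $88,740 × 0.03048 = $2,704.7952
New tax = $79,056 × 0.03048 = $2,409.62688
Reduction = $2,704.7952 − $2,409.62688 = $295.16832

$295.17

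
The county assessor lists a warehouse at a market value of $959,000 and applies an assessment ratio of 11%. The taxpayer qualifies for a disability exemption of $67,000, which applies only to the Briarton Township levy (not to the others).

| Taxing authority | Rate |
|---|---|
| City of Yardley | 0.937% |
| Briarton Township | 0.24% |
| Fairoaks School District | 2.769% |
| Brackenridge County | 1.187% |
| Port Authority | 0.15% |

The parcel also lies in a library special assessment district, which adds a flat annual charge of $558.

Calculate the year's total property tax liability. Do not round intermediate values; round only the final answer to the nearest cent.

$5,970.24

Assessed value = $959,000 × 0.11 = $105,490
City of Yardley: $105,490 × 0.00937 = $988.4413
Briarton Township: ($105,490 − $67,000) × 0.0024 = $38,490 × 0.0024 = $92.376
Fairoaks School District: $105,490 × 0.02769 = $2,921.0181
Brackenridge County: $105,490 × 0.01187 = $1,252.1663
Port Authority: $105,490 × 0.0015 = $158.235
Levies subtotal = $5,412.2367
Total = $5,412.2367 + $558 = $5,970.2367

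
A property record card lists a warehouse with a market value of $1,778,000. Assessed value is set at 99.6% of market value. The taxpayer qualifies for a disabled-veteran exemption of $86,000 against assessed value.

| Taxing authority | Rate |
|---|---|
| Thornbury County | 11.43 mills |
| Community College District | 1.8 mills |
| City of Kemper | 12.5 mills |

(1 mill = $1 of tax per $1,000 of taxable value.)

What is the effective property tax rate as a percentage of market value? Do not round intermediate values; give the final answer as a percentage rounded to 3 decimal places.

Assessed value = $1,778,000 × 0.996 = $1,770,888
Taxable value = $1,770,888 − $86,000 = $1,684,888
Thornbury County: $1,684,888 × 0.01143 = $19,258.26984
Community College District: $1,684,888 × 0.0018 = $3,032.7984
City of Kemper: $1,684,888 × 0.0125 = $21,061.1
Total tax = $43,352.16824
Effective rate = $43,352.16824 ÷ $1,778,000 = 2.438% of market value

2.438%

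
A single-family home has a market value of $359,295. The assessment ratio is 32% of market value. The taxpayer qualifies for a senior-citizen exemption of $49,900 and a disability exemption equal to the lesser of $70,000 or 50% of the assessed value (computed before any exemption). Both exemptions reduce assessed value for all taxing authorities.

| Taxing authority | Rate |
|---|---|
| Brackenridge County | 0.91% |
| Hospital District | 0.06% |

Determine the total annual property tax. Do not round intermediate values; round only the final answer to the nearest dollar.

$74

Assessed value = $359,295 × 0.32 = $114,974.4
Disability exemption = min($70,000, 50% × $114,974.4) = min($70,000, $57,487.2) = $57,487.2 (percentage binds)
Taxable value = $114,974.4 − $49,900 − $57,487.2 = $7,587.2
Brackenridge County: $7,587.2 × 0.0091 = $69.04352
Hospital District: $7,587.2 × 0.0006 = $4.55232
Total = $73.59584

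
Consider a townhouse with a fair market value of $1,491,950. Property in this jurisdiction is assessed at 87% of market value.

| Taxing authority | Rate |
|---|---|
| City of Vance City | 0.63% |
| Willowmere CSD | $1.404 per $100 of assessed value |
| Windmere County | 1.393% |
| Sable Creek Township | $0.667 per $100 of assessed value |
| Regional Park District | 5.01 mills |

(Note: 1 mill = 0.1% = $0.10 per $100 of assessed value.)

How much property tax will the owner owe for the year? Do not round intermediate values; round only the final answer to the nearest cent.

$59,642.94

Assessed value = $1,491,950 × 0.87 = $1,297,996.5
City of Vance City: $1,297,996.5 × 0.0063 = $8,177.37795
Willowmere CSD: $1,297,996.5 × 0.01404 = $18,223.87086
Windmere County: $1,297,996.5 × 0.01393 = $18,081.091245
Sable Creek Township: $1,297,996.5 × 0.00667 = $8,657.636655
Regional Park District: $1,297,996.5 × 0.00501 = $6,502.962465
Total = $59,642.939175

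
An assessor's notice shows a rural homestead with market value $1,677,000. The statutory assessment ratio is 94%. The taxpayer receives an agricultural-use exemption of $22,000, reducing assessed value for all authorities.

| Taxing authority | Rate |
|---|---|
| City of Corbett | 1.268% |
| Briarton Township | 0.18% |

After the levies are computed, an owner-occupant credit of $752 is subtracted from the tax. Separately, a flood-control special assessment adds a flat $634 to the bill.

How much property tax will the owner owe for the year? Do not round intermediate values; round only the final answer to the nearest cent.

Assessed value = $1,677,000 × 0.94 = $1,576,380
Taxable value = $1,576,380 − $22,000 = $1,554,380
City of Corbett: $1,554,380 × 0.01268 = $19,709.5384
Briarton Township: $1,554,380 × 0.0018 = $2,797.884
Levies subtotal = $22,507.4224
After credit = $22,507.4224 − $752 = $21,755.4224
Total = $21,755.4224 + $634 = $22,389.4224

$22,389.42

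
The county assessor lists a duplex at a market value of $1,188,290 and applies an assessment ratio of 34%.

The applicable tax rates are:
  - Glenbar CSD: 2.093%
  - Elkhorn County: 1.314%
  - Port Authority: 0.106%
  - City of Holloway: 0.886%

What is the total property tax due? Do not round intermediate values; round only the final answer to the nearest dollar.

$17,773

Assessed value = $1,188,290 × 0.34 = $404,018.6
Glenbar CSD: $404,018.6 × 0.02093 = $8,456.109298
Elkhorn County: $404,018.6 × 0.01314 = $5,308.804404
Port Authority: $404,018.6 × 0.00106 = $428.259716
City of Holloway: $404,018.6 × 0.00886 = $3,579.604796
Total = $8,456.109298 + $5,308.804404 + $428.259716 + $3,579.604796 = $17,772.778214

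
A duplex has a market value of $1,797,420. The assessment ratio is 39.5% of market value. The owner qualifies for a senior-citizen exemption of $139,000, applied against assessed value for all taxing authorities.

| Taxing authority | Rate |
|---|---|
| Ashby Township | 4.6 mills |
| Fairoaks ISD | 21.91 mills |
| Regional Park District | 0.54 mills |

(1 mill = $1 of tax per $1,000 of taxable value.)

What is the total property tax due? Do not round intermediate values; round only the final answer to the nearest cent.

Assessed value = $1,797,420 × 0.395 = $709,980.9
Taxable value = $709,980.9 − $139,000 = $570,980.9
Ashby Township: $570,980.9 × 0.0046 = $2,626.51214
Fairoaks ISD: $570,980.9 × 0.02191 = $12,510.191519
Regional Park District: $570,980.9 × 0.00054 = $308.329686
Total = $2,626.51214 + $12,510.191519 + $308.329686 = $15,445.033345

$15,445.03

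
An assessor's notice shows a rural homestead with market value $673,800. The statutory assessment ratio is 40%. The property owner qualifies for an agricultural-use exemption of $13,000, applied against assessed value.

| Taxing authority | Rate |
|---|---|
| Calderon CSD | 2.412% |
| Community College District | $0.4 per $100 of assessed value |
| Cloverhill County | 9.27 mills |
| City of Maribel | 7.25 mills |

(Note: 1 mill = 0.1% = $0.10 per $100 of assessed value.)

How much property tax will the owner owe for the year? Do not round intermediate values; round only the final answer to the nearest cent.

$11,451.05

Assessed value = $673,800 × 0.4 = $269,520
Taxable value = $269,520 − $13,000 = $256,520
Calderon CSD: $256,520 × 0.02412 = $6,187.2624
Community College District: $256,520 × 0.004 = $1,026.08
Cloverhill County: $256,520 × 0.00927 = $2,377.9404
City of Maribel: $256,520 × 0.00725 = $1,859.77
Total = $11,451.0528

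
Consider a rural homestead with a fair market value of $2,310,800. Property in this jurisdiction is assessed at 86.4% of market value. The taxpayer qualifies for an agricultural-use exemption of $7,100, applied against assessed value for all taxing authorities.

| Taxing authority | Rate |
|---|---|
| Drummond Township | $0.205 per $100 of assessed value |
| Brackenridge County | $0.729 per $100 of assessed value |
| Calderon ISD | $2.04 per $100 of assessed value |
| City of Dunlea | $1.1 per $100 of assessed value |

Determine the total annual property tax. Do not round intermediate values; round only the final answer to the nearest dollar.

Assessed value = $2,310,800 × 0.864 = $1,996,531.2
Taxable value = $1,996,531.2 − $7,100 = $1,989,431.2
Drummond Township: $1,989,431.2 × 0.00205 = $4,078.33396
Brackenridge County: $1,989,431.2 × 0.00729 = $14,502.953448
Calderon ISD: $1,989,431.2 × 0.0204 = $40,584.39648
City of Dunlea: $1,989,431.2 × 0.011 = $21,883.7432
Total = $4,078.33396 + $14,502.953448 + $40,584.39648 + $21,883.7432 = $81,049.427088

$81,049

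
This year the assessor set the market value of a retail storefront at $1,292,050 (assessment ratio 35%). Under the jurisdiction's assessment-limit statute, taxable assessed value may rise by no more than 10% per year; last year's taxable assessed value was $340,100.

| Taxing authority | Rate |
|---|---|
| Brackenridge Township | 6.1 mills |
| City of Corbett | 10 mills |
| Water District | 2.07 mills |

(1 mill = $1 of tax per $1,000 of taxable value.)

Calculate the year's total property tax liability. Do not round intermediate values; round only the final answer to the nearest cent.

$6,797.58

Uncapped assessed value = $1,292,050 × 0.35 = $452,217.5
Cap limit = $340,100 × 1.1 = $374,110
Taxable assessed value = min($452,217.5, $374,110) = $374,110 (cap binds)
Brackenridge Township: $374,110 × 0.0061 = $2,282.071
City of Corbett: $374,110 × 0.01 = $3,741.1
Water District: $374,110 × 0.00207 = $774.4077
Total = $6,797.5787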